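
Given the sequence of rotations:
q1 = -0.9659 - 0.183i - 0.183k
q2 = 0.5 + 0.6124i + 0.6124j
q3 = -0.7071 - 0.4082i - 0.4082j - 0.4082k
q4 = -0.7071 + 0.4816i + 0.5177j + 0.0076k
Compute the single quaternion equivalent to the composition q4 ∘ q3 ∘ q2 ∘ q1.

q2 · q1 = -0.3709 - 0.7951i - 0.4794j + 0.0206k
q3 · q2 · q1 = -0.2496 + 0.5095i + 0.8234j + 0.008k
q4 · q3 · q2 · q1 = -0.4952 - 0.4826i - 0.7114j + 0.1252k
-0.4952 - 0.4826i - 0.7114j + 0.1252k


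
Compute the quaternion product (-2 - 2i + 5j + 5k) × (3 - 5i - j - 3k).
4 - 6i - 14j + 48k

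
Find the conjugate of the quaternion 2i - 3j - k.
-2i + 3j + k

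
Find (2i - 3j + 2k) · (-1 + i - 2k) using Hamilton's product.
2 + 4i + 9j + k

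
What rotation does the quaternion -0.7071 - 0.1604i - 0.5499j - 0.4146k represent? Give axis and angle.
axis = (-0.2268, -0.7777, -0.5863), θ = 3π/2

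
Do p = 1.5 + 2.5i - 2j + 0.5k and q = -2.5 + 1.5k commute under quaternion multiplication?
No: pq = -4.5 - 9.25i + 1.25j + k ≠ -4.5 - 3.25i + 8.75j + k = qp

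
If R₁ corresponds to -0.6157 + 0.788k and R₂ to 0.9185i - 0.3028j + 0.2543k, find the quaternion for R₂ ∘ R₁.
-0.2004 - 0.8041i - 0.5373j - 0.1566k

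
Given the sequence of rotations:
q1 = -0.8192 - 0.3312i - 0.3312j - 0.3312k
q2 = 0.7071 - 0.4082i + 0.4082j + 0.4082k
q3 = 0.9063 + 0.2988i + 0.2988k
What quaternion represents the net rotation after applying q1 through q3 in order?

q2 · q1 = -0.4441 + 0.1002i - 0.839j - 0.2982k
q3 · q2 · q1 = -0.3433 + 0.2088i - 0.6413j - 0.6536k
-0.3433 + 0.2088i - 0.6413j - 0.6536k


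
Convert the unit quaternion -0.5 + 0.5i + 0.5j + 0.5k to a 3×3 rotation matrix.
[[0, 1, 0], [0, 0, 1], [1, 0, 0]]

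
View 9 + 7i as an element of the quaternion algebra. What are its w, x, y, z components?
9 + 7i + 0j + 0k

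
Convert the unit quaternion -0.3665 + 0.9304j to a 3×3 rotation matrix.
[[-0.7313, 0, -0.682], [0, 1, 0], [0.682, 0, -0.7313]]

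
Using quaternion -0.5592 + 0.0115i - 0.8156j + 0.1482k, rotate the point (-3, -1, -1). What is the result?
(0.06, -0.173, 3.312)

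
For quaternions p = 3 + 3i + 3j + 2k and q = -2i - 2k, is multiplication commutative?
No: pq = 10 - 12i + 2j ≠ 10 - 2j - 12k = qp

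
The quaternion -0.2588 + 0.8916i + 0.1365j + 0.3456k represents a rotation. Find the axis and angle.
axis = (0.923, 0.1413, 0.3578), θ = 7π/6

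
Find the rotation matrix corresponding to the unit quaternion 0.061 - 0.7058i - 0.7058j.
[[0.0037, 0.9963, -0.0861], [0.9963, 0.0037, 0.0861], [0.0861, -0.0861, -0.9926]]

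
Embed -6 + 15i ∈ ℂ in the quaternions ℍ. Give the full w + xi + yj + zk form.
-6 + 15i + 0j + 0k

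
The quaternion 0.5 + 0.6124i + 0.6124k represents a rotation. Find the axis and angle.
axis = (√2/2, 0, √2/2), θ = 2π/3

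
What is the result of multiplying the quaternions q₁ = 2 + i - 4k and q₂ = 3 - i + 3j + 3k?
19 + 13i + 7j - 3k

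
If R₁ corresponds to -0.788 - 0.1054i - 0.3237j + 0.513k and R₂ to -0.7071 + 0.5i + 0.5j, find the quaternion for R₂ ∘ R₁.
0.7717 - 0.063i - 0.4216j - 0.4719k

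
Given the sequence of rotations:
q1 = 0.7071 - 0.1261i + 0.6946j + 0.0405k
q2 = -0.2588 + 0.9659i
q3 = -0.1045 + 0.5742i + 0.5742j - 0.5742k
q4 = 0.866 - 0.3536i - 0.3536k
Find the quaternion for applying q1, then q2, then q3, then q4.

q2 · q1 = -0.0612 + 0.7156i - 0.2189j + 0.6604k
q3 · q2 · q1 = 0.1004 + 0.1436i - 0.8024j - 0.5705k
q4 · q3 · q2 · q1 = -0.064 - 0.1949i - 0.9474j - 0.2458k
-0.064 - 0.1949i - 0.9474j - 0.2458k


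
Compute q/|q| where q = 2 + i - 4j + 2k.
0.4 + 0.2i - 0.8j + 0.4k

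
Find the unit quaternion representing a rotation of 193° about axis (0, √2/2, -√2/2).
-0.1132 + 0.7026j - 0.7026k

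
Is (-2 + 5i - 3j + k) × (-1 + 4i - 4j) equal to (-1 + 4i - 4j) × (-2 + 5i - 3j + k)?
No: pq = -30 - 9i + 15j - 9k ≠ -30 - 17i + 7j + 7k = qp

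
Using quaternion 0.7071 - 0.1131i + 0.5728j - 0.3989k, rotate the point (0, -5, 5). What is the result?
(2.329, -4.766, 4.676)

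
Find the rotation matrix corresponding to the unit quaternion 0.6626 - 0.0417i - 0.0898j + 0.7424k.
[[-0.1184, -0.9763, -0.1809], [0.9913, -0.1058, -0.0781], [0.0571, -0.1886, 0.9804]]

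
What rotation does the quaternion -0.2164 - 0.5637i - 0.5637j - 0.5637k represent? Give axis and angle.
axis = (-√3/3, -√3/3, -√3/3), θ = 205°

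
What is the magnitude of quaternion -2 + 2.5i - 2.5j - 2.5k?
4.77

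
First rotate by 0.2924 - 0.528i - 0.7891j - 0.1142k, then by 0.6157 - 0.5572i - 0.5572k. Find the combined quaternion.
-0.1778 - 0.9277i - 0.2553j + 0.2064k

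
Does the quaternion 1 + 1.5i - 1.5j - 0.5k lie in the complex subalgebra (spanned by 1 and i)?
No. The quaternion 1 + 1.5i - 1.5j - 0.5k has j-coefficient y = -1.5 and k-coefficient z = -0.5, not both zero, so it does not lie in the complex subalgebra spanned by 1 and i.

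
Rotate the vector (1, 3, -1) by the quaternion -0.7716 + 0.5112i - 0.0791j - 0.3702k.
(-0.987, 0.253, -3.156)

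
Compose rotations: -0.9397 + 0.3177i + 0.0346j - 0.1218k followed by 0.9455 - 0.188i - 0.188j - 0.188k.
-0.8452 + 0.5065i + 0.1268j + 0.1147k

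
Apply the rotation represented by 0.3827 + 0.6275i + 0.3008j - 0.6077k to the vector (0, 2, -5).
(4.347, 3.177, 0.072)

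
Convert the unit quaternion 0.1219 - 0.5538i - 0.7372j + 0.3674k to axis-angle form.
axis = (-0.558, -0.7427, 0.3702), θ = 166°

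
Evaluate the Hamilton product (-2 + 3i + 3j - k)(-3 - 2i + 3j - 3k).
-11i - 4j + 24k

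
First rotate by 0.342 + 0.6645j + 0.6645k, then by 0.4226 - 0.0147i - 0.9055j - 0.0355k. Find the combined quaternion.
0.7698 - 0.5831i - 0.0191j + 0.2589k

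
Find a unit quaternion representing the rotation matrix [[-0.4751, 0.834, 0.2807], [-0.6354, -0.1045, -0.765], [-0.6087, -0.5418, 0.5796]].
-0.5 - 0.1116i - 0.4447j + 0.7347k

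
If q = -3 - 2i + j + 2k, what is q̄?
-3 + 2i - j - 2k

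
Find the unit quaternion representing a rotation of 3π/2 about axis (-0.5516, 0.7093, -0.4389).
-0.7071 - 0.39i + 0.5016j - 0.3103k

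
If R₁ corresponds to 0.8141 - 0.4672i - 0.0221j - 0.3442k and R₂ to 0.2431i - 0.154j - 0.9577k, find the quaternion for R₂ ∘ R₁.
-0.2195 + 0.2297i + 0.4057j - 0.857k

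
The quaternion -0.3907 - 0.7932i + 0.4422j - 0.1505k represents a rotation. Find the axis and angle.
axis = (-0.8617, 0.4804, -0.1635), θ = 226°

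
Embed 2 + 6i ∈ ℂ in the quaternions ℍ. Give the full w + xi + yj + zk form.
2 + 6i + 0j + 0k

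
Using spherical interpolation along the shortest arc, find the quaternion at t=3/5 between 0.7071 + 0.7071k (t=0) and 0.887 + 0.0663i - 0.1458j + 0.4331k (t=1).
0.8282 + 0.0404i - 0.0888j + 0.5519k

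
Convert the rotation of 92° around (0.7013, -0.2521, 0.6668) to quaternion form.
0.6947 + 0.5045i - 0.1813j + 0.4797k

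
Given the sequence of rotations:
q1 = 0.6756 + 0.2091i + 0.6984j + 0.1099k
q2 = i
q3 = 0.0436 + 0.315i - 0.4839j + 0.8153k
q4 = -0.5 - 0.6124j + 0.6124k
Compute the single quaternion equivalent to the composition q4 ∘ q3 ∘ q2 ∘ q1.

q2 · q1 = -0.2091 + 0.6756i - 0.1099j + 0.6984k
q3 · q2 · q1 = -0.8445 - 0.2848i + 0.4272j + 0.1523k
q4 · q3 · q2 · q1 = 0.5906 - 0.2125i + 0.1292j - 0.7677k
0.5906 - 0.2125i + 0.1292j - 0.7677k


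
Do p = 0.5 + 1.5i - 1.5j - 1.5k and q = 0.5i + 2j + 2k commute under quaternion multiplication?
No: pq = 5.25 + 0.25i - 2.75j + 4.75k ≠ 5.25 + 0.25i + 4.75j - 2.75k = qp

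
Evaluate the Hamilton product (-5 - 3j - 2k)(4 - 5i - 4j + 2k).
-28 + 11i + 18j - 33k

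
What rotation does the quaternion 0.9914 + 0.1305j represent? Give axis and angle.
axis = (0, 1, 0), θ = 15°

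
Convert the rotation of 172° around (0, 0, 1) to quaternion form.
0.0698 + 0.9976k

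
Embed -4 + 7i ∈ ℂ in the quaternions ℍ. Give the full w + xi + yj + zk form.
-4 + 7i + 0j + 0k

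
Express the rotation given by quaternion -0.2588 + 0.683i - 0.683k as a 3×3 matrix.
[[0.067, -0.3535, -0.933], [0.3535, -0.866, 0.3535], [-0.933, -0.3535, 0.067]]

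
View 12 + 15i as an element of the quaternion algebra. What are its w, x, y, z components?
12 + 15i + 0j + 0k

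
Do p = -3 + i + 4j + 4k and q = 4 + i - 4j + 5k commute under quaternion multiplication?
No: pq = -17 + 37i + 27j - 7k ≠ -17 - 35i + 29j + 9k = qp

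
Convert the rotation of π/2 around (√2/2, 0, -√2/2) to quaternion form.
0.7071 + 0.5i - 0.5k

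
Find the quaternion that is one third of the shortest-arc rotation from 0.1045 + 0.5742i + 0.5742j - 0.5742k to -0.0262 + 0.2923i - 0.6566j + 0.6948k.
0.0854 + 0.3042i + 0.6636j - 0.6781k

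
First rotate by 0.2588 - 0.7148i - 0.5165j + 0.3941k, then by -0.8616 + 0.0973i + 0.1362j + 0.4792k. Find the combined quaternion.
-0.2719 + 0.9422i + 0.0994j - 0.1684k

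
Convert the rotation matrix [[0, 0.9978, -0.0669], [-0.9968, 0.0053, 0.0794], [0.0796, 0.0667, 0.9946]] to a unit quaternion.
0.7071 - 0.0045i - 0.0518j - 0.7052k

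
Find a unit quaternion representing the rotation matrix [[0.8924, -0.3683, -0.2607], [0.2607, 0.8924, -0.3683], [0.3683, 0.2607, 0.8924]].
0.9588 + 0.164i - 0.164j + 0.164k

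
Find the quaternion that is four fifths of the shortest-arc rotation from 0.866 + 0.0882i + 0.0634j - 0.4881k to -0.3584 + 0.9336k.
0.483 + 0.0191i + 0.0137j - 0.8753k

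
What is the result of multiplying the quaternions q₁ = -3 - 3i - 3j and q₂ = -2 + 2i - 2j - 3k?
6 + 9i + 3j + 21k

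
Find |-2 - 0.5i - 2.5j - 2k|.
3.808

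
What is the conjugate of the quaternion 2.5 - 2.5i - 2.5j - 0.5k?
2.5 + 2.5i + 2.5j + 0.5k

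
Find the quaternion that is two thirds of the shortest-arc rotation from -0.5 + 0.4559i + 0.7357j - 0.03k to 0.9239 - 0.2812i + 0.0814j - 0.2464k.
-0.8776 + 0.386i + 0.2279j + 0.1701k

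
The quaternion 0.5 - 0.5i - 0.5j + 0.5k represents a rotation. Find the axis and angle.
axis = (-√3/3, -√3/3, √3/3), θ = 2π/3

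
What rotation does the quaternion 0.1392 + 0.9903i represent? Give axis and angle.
axis = (1, 0, 0), θ = 164°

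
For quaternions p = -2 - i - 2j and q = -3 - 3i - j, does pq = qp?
No: pq = 1 + 9i + 8j - 5k ≠ 1 + 9i + 8j + 5k = qp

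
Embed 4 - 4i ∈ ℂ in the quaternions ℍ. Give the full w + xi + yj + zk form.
4 - 4i + 0j + 0k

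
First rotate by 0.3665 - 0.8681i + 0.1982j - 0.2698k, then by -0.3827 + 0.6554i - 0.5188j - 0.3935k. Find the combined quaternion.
0.4254 + 0.7904i + 0.2524j - 0.3614k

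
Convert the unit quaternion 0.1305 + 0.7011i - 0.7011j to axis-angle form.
axis = (√2/2, -√2/2, 0), θ = 165°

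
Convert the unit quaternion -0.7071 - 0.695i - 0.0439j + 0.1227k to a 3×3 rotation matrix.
[[0.966, 0.2345, -0.1085], [-0.1125, 0.0038, -0.9936], [-0.2326, 0.9721, 0.0301]]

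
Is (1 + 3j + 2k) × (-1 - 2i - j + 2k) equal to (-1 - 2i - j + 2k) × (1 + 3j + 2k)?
No: pq = -2 + 6i - 8j + 6k ≠ -2 - 10i - 6k = qp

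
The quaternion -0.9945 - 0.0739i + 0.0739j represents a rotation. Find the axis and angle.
axis = (-√2/2, √2/2, 0), θ = 348°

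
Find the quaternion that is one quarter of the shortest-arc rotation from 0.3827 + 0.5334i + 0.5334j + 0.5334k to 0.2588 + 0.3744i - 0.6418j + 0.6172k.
0.4123 + 0.5792i + 0.2454j + 0.659k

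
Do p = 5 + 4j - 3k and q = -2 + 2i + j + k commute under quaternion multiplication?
No: pq = -11 + 17i - 9j + 3k ≠ -11 + 3i + 3j + 19k = qp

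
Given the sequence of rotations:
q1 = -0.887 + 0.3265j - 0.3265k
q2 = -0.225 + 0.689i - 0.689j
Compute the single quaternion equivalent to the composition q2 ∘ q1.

q2 · q1 = 0.4245 - 0.3862i + 0.7626j + 0.2984k
0.4245 - 0.3862i + 0.7626j + 0.2984k


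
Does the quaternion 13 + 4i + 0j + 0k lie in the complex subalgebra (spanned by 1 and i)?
Yes. The quaternion 13 + 4i has j- and k-coefficients y = z = 0, so it lies in the complex subalgebra spanned by 1 and i.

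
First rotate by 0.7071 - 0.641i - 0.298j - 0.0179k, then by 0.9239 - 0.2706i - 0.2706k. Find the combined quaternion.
0.475 - 0.8642i - 0.1067j - 0.1272k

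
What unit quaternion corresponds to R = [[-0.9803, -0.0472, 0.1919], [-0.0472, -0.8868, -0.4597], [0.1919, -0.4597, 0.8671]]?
0.0993i - 0.2379j + 0.9662k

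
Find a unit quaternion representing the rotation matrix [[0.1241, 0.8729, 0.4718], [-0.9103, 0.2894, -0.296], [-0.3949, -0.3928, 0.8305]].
0.749 - 0.0323i + 0.2893j - 0.5952k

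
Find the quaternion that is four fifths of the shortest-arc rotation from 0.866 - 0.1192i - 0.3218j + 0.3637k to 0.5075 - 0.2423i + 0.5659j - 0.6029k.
0.7317 - 0.262i + 0.4337j - 0.4559k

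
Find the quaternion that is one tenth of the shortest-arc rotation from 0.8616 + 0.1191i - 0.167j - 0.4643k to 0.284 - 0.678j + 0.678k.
0.8892 + 0.1169i - 0.2672j - 0.3526k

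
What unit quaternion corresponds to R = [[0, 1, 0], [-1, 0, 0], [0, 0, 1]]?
0.7071 - 0.7071k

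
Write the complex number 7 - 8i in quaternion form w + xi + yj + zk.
7 - 8i + 0j + 0k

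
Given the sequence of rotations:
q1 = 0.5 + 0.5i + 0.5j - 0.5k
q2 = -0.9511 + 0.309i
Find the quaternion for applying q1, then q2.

q2 · q1 = -0.63 - 0.3211i - 0.3211j + 0.63k
-0.63 - 0.3211i - 0.3211j + 0.63k


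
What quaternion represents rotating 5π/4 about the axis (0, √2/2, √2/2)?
-0.3827 + 0.6533j + 0.6533k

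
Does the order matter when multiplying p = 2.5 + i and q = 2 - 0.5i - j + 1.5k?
Yes: pq = 5.5 + 0.75i - 4j + 2.75k ≠ 5.5 + 0.75i - j + 4.75k = qp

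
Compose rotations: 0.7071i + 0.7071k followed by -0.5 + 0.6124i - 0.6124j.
-0.433 - 0.7866i - 0.433j + 0.0795k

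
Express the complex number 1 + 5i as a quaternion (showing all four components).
1 + 5i + 0j + 0k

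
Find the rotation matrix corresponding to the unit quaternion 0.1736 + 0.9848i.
[[1, 0, 0], [0, -0.9397, -0.3419], [0, 0.3419, -0.9397]]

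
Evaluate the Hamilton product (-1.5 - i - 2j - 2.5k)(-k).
-2.5 + 2i - j + 1.5k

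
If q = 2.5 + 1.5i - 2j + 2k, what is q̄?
2.5 - 1.5i + 2j - 2k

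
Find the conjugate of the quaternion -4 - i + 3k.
-4 + i - 3k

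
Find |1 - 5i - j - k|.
√28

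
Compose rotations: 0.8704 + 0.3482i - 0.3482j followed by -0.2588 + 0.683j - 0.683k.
0.0126 - 0.3279i + 0.4468j - 0.8323k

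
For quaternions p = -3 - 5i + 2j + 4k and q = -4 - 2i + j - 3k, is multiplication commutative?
No: pq = 12 + 16i - 34j - 8k ≠ 12 + 36i + 12j - 6k = qp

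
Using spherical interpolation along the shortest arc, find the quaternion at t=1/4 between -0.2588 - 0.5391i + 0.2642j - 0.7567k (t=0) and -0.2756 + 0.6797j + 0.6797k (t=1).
-0.131 - 0.4635i + 0.0015j - 0.8763k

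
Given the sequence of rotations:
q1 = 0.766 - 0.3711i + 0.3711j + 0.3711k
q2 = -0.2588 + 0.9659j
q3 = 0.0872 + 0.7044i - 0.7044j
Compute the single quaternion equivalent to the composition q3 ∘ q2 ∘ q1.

q2 · q1 = -0.5567 + 0.4545i + 0.6438j + 0.2624k
q3 · q2 · q1 = 0.0848 - 0.5373i + 0.2634j + 0.7965k
0.0848 - 0.5373i + 0.2634j + 0.7965k


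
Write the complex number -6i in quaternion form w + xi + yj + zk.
0 - 6i + 0j + 0k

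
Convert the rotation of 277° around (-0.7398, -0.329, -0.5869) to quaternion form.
-0.749 - 0.4902i - 0.218j - 0.3889k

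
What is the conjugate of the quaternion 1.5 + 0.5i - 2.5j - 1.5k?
1.5 - 0.5i + 2.5j + 1.5k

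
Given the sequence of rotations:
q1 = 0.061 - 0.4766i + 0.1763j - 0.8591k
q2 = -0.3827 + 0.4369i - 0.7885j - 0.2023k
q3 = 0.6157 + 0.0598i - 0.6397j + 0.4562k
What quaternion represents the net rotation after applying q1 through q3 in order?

q2 · q1 = 0.1501 + 0.9221i + 0.3562j + 0.0177k
q3 · q2 · q1 = 0.2571 + 0.4029i + 0.5429j + 0.6905k
0.2571 + 0.4029i + 0.5429j + 0.6905k


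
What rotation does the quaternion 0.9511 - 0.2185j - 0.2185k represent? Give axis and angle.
axis = (0, -√2/2, -√2/2), θ = 36°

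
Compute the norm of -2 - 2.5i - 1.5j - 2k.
4.062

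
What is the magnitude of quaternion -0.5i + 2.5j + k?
2.739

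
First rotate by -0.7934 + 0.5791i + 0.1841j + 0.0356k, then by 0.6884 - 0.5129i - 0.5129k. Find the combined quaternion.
-0.2309 + 0.9i - 0.152j + 0.337k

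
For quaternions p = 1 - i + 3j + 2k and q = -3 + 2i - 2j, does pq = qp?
No: pq = 5 + 9i - 7j - 10k ≠ 5 + i - 15j - 2k = qp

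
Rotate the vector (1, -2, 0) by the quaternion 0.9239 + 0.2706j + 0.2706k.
(1.707, -1.207, -0.793)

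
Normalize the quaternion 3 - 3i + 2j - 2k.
0.5883 - 0.5883i + 0.3922j - 0.3922k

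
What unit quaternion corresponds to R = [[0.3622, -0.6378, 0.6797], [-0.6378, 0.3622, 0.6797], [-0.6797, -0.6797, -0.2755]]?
0.6019 - 0.5647i + 0.5647j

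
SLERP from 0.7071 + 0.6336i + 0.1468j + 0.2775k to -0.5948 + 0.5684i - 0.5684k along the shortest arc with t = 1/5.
0.8019 + 0.4174i + 0.1327j + 0.4063k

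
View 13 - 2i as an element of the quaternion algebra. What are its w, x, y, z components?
13 - 2i + 0j + 0k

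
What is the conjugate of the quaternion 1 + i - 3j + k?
1 - i + 3j - k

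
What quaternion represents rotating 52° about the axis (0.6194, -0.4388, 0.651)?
0.8988 + 0.2715i - 0.1924j + 0.2854k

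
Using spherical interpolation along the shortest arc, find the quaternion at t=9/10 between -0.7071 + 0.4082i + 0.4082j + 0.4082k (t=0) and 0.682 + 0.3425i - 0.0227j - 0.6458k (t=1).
-0.7123 - 0.2699i + 0.068j + 0.6444k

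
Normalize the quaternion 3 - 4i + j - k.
0.5774 - 0.7698i + 0.1925j - 0.1925k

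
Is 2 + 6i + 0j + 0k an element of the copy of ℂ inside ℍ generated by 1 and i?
Yes. The quaternion 2 + 6i has j- and k-coefficients y = z = 0, so it lies in the complex subalgebra spanned by 1 and i.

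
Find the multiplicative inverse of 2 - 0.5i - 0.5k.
0.4444 + 0.1111i + 0.1111k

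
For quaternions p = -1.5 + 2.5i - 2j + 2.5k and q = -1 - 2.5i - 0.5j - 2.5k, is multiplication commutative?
No: pq = 13 + 7.5i + 2.75j - 5k ≠ 13 - 5i + 2.75j + 7.5k = qp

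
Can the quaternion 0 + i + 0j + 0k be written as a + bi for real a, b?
Yes. The quaternion i has j- and k-coefficients y = z = 0, so it lies in the complex subalgebra spanned by 1 and i.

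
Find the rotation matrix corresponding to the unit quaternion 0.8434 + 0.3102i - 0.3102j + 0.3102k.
[[0.6151, -0.7157, -0.3308], [0.3308, 0.6151, -0.7157], [0.7157, 0.3308, 0.6151]]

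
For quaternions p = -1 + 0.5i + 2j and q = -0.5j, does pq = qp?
No: pq = 1 + 0.5j - 0.25k ≠ 1 + 0.5j + 0.25k = qp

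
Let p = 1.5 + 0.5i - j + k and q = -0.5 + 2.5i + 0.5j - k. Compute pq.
-0.5 + 4i + 4.25j + 0.75k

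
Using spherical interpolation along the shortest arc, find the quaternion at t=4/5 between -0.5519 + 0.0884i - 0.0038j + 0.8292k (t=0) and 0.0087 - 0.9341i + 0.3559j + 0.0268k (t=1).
-0.172 + 0.8999i - 0.334j + 0.2212k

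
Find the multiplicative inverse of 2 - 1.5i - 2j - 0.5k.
0.1905 + 0.1429i + 0.1905j + 0.0476k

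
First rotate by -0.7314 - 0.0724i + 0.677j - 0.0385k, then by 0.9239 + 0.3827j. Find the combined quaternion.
-0.9348 - 0.0816i + 0.3456j - 0.0079k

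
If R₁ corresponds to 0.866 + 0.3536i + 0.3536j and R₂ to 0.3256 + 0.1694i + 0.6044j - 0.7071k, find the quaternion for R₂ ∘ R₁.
0.0084 + 0.5119i + 0.3885j - 0.7662k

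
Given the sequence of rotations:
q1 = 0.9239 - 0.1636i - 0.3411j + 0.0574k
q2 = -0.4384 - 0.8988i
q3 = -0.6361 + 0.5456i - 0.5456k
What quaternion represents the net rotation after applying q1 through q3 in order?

q2 · q1 = -0.5521 - 0.7587i + 0.2011j + 0.2814k
q3 · q2 · q1 = 0.9187 + 0.2911i + 0.1325j + 0.2319k
0.9187 + 0.2911i + 0.1325j + 0.2319k


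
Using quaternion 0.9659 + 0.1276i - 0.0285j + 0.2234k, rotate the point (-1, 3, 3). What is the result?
(-2.209, 1.401, 3.487)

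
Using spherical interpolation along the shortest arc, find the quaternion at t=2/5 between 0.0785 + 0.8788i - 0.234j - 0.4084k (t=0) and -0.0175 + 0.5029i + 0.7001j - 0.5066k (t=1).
0.0453 + 0.8369i + 0.1712j - 0.5179k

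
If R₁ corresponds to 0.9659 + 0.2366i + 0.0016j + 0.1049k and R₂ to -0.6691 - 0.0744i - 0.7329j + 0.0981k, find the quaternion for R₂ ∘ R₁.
-0.6378 - 0.3072i - 0.678j + 0.1979k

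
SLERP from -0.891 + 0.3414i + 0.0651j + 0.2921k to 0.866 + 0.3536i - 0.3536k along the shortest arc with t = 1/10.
-0.9099 + 0.2739i + 0.0596j + 0.3059k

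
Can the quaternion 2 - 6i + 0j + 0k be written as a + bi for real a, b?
Yes. The quaternion 2 - 6i has j- and k-coefficients y = z = 0, so it lies in the complex subalgebra spanned by 1 and i.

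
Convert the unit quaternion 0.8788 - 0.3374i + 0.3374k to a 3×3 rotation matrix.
[[0.7723, -0.593, -0.2277], [0.593, 0.5446, 0.593], [-0.2277, -0.593, 0.7723]]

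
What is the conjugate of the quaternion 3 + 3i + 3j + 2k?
3 - 3i - 3j - 2k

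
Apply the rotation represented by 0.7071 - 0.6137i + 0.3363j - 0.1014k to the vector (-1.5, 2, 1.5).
(-0.769, 2.486, -1.315)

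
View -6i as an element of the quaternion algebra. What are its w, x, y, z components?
0 - 6i + 0j + 0k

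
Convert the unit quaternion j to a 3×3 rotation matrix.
[[-1, 0, 0], [0, 1, 0], [0, 0, -1]]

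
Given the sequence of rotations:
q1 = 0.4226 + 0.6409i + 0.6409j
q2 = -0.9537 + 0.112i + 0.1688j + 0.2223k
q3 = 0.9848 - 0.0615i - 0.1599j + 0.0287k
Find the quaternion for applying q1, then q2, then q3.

q2 · q1 = -0.583 - 0.7064i - 0.3974j + 0.0575k
q3 · q2 · q1 = -0.6828 - 0.6576i - 0.3149j - 0.0486k
-0.6828 - 0.6576i - 0.3149j - 0.0486k


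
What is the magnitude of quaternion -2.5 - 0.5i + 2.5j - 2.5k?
√19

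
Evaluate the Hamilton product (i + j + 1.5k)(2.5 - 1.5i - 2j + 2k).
0.5 + 7.5i - 1.75j + 3.25k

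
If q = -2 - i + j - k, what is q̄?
-2 + i - j + k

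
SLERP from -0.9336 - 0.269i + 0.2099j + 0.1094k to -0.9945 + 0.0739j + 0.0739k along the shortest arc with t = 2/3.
-0.9847 - 0.091i + 0.1207j + 0.0867k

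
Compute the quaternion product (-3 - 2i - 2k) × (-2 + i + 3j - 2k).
4 + 7i - 15j + 4k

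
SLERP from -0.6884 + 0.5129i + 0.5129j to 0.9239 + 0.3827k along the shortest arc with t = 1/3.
-0.8413 + 0.3685i + 0.3685j - 0.1436k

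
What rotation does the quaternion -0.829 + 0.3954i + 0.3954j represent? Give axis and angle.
axis = (√2/2, √2/2, 0), θ = 292°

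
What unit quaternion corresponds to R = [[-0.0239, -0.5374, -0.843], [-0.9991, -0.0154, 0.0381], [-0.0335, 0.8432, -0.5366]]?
-0.3256 - 0.6181i + 0.6215j + 0.3545k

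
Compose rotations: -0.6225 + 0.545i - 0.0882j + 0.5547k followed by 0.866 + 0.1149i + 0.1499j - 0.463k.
-0.3317 + 0.4428i - 0.4858j + 0.6768k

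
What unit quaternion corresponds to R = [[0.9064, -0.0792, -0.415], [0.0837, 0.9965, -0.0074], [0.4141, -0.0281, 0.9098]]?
0.9763 - 0.0053i - 0.2123j + 0.0417k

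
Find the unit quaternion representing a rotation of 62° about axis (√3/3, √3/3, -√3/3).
0.8572 + 0.2974i + 0.2974j - 0.2974k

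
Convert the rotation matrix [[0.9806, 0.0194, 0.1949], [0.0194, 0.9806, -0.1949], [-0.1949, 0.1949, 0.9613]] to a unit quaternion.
0.9903 + 0.0984i + 0.0984j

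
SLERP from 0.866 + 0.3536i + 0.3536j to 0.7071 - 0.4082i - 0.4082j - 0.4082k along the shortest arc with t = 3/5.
0.9425 - 0.1144i - 0.1144j - 0.2924k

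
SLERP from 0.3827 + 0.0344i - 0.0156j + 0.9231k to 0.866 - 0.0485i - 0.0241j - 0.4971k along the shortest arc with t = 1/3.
-0.0873 + 0.051i - 0.0017j + 0.9949k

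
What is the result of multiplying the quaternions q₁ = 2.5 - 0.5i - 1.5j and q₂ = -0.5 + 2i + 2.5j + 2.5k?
3.5 + 1.5i + 8.25j + 8k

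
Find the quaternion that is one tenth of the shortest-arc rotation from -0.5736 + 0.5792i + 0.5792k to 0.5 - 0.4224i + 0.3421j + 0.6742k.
-0.6281 + 0.6223i - 0.0492j + 0.4645k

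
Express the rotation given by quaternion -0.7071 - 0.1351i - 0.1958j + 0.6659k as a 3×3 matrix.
[[0.0365, 0.9946, 0.097], [-0.8888, 0.0767, -0.4518], [-0.4568, -0.0697, 0.8868]]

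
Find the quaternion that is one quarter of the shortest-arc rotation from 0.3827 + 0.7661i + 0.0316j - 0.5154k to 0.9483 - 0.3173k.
0.5912 + 0.6223i + 0.0257j - 0.5124k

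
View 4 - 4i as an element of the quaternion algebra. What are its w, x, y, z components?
4 - 4i + 0j + 0k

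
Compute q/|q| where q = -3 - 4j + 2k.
-0.5571 - 0.7428j + 0.3714k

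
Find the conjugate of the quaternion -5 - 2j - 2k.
-5 + 2j + 2k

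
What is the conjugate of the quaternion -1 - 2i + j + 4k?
-1 + 2i - j - 4k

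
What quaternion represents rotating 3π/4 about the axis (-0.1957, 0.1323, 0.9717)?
0.3827 - 0.1808i + 0.1222j + 0.8977k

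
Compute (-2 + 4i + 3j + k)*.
-2 - 4i - 3j - k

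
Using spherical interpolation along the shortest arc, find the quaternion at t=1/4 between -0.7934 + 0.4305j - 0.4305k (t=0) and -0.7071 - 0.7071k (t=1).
-0.7919 + 0.3295j - 0.5141k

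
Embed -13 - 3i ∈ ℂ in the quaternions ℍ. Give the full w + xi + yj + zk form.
-13 - 3i + 0j + 0k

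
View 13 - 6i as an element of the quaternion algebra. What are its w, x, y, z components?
13 - 6i + 0j + 0k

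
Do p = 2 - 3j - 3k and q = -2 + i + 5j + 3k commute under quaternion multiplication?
No: pq = 20 + 8i + 13j + 15k ≠ 20 - 4i + 19j + 9k = qp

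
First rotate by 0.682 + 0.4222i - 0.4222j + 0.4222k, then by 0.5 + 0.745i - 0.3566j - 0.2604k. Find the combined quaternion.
-0.0142 + 0.4587i - 0.8788j - 0.1305k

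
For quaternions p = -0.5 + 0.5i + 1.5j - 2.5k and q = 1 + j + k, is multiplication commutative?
No: pq = 0.5 + 4.5i + 0.5j - 2.5k ≠ 0.5 - 3.5i + 1.5j - 3.5k = qp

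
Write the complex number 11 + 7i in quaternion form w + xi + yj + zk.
11 + 7i + 0j + 0k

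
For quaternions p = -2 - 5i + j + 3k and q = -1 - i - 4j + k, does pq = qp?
No: pq = -2 + 20i + 9j + 16k ≠ -2 - 6i + 5j - 26k = qp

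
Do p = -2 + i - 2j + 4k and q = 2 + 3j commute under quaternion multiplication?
No: pq = 2 - 10i - 10j + 11k ≠ 2 + 14i - 10j + 5k = qp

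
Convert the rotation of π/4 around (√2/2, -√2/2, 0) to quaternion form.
0.9239 + 0.2706i - 0.2706j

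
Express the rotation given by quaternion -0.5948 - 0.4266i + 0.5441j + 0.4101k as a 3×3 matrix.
[[0.0715, 0.0236, -0.9972], [-0.9521, 0.2997, -0.0612], [0.2974, 0.9538, 0.0439]]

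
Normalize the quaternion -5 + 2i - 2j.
-0.8704 + 0.3482i - 0.3482j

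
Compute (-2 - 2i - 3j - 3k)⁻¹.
-0.0769 + 0.0769i + 0.1154j + 0.1154k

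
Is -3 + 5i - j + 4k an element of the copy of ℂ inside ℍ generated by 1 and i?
No. The quaternion -3 + 5i - j + 4k has j-coefficient y = -1 and k-coefficient z = 4, not both zero, so it does not lie in the complex subalgebra spanned by 1 and i.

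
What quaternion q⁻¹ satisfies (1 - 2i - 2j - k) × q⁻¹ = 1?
0.1 + 0.2i + 0.2j + 0.1k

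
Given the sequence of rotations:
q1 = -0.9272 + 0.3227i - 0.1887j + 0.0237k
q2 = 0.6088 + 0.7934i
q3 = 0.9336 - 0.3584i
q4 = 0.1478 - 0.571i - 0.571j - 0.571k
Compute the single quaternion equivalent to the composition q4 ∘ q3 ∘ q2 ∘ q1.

q2 · q1 = -0.8205 - 0.5392i - 0.1337j - 0.1353k
q3 · q2 · q1 = -0.9593 - 0.2093i - 0.1733j - 0.0784k
q4 · q3 · q2 · q1 = -0.405 + 0.4626i + 0.5969j + 0.5156k
-0.405 + 0.4626i + 0.5969j + 0.5156k


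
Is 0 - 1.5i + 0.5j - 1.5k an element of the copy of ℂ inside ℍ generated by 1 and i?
No. The quaternion -1.5i + 0.5j - 1.5k has j-coefficient y = 0.5 and k-coefficient z = -1.5, not both zero, so it does not lie in the complex subalgebra spanned by 1 and i.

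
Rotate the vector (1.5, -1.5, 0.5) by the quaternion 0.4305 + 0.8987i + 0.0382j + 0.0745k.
(1.556, 0.755, -1.327)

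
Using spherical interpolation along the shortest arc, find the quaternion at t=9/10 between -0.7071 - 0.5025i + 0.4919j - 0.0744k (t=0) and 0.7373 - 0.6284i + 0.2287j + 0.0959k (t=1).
-0.8226 + 0.5384i - 0.1504j - 0.1044k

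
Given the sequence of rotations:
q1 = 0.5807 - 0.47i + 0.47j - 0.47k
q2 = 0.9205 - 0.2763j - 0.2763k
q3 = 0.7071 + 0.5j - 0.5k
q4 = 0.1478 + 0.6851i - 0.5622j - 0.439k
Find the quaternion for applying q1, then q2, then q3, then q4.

q2 · q1 = 0.5345 - 0.1729i + 0.402j - 0.7229k
q3 · q2 · q1 = -0.1845 - 0.2827i + 0.638j - 0.692k
q4 · q3 · q2 · q1 = 0.2213 + 0.5009i + 0.7962j + 0.2569k
0.2213 + 0.5009i + 0.7962j + 0.2569k


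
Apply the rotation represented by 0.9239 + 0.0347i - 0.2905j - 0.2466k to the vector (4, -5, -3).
(2.323, -6.521, -1.445)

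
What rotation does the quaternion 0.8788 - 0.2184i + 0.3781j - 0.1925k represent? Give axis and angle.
axis = (-0.4577, 0.7923, -0.4034), θ = 57°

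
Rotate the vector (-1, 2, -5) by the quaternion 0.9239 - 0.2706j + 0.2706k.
(0.793, 1.939, -5.061)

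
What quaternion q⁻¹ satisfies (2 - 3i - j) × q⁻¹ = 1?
0.1429 + 0.2143i + 0.0714j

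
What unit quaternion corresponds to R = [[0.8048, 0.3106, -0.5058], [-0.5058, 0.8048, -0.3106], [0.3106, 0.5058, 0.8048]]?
0.9239 + 0.2209i - 0.2209j - 0.2209k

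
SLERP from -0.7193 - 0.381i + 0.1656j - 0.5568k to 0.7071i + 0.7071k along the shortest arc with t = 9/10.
-0.0812 - 0.6947i + 0.0187j - 0.7145k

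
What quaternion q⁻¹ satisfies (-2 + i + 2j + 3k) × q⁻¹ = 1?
-0.1111 - 0.0556i - 0.1111j - 0.1667k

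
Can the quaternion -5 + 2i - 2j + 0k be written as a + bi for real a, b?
No. The quaternion -5 + 2i - 2j has j-coefficient y = -2 and k-coefficient z = 0, not both zero, so it does not lie in the complex subalgebra spanned by 1 and i.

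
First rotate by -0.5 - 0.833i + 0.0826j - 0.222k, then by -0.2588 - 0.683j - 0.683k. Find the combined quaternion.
0.0342 + 0.4236i + 0.8891j - 0.17k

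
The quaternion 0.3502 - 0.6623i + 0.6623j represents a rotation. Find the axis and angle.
axis = (-√2/2, √2/2, 0), θ = 139°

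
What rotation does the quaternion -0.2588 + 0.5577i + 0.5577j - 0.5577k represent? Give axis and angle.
axis = (√3/3, √3/3, -√3/3), θ = 7π/6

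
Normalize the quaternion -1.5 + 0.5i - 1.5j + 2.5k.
-0.4523 + 0.1508i - 0.4523j + 0.7538k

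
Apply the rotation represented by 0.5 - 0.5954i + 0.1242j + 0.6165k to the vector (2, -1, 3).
(-0.647, 3.652, -0.494)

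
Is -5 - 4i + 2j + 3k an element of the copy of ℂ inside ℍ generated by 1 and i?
No. The quaternion -5 - 4i + 2j + 3k has j-coefficient y = 2 and k-coefficient z = 3, not both zero, so it does not lie in the complex subalgebra spanned by 1 and i.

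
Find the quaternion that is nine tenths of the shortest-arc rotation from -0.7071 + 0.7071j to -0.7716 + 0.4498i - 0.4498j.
-0.8377 + 0.4317i - 0.3346j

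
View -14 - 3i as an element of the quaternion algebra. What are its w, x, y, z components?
-14 - 3i + 0j + 0k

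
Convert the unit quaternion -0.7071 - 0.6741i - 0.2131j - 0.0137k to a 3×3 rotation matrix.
[[0.9088, 0.2679, 0.3198], [0.3067, 0.0908, -0.9475], [-0.2829, 0.9592, 0.0004]]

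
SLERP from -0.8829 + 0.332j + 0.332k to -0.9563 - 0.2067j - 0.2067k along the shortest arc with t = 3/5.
-0.9998 + 0.0124j + 0.0124k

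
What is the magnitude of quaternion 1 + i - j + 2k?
√7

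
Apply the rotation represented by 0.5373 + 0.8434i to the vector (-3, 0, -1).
(-3, 0.906, 0.423)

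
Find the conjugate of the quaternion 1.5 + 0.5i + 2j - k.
1.5 - 0.5i - 2j + k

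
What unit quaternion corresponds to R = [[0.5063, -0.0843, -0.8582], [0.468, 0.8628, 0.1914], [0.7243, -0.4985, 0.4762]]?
0.8434 - 0.2045i - 0.4691j + 0.1637k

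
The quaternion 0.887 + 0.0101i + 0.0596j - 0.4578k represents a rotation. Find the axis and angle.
axis = (0.0219, 0.1291, -0.9914), θ = 55°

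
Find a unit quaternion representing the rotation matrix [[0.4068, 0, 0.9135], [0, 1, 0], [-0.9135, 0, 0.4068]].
0.8387 + 0.5446j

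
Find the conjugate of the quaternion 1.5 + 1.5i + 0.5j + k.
1.5 - 1.5i - 0.5j - k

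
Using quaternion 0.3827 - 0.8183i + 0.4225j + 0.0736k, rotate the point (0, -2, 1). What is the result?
(1.699, 1.389, 0.432)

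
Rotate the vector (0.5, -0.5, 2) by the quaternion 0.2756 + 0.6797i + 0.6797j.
(0.325, -0.325, -2.071)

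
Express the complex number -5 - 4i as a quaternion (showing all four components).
-5 - 4i + 0j + 0k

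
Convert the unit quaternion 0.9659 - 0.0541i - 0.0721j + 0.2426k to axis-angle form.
axis = (-0.209, -0.2786, 0.9374), θ = π/6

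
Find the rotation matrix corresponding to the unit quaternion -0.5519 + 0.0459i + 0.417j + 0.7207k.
[[-0.3866, 0.8338, -0.3941], [-0.7572, -0.043, 0.6517], [0.5264, 0.5504, 0.648]]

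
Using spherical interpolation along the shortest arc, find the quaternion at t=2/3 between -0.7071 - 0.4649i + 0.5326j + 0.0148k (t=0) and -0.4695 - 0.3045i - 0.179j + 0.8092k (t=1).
-0.6506 - 0.4245i + 0.0832j + 0.6242k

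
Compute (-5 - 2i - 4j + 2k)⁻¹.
-0.102 + 0.0408i + 0.0816j - 0.0408k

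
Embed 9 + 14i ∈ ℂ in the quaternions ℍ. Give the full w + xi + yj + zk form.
9 + 14i + 0j + 0k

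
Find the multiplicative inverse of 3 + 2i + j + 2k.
0.1667 - 0.1111i - 0.0556j - 0.1111k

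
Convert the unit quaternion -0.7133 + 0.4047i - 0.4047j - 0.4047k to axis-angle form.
axis = (√3/3, -√3/3, -√3/3), θ = 271°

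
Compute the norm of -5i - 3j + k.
√35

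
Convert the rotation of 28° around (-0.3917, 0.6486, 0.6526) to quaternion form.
0.9703 - 0.0948i + 0.1569j + 0.1579k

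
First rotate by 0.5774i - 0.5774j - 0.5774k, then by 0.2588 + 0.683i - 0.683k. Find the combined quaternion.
-0.7887 - 0.2449i - 0.1494j - 0.5438k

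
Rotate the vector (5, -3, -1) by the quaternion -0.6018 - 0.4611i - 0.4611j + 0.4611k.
(-2.323, -0.117, -5.44)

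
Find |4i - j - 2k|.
√21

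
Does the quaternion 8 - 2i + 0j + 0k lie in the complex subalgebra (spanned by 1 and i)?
Yes. The quaternion 8 - 2i has j- and k-coefficients y = z = 0, so it lies in the complex subalgebra spanned by 1 and i.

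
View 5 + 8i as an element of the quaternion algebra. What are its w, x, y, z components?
5 + 8i + 0j + 0k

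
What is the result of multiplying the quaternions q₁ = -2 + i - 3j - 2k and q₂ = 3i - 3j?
-12 - 12i + 6k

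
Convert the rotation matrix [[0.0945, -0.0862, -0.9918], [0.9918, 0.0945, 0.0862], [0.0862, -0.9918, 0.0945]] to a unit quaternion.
0.5665 - 0.4758i - 0.4758j + 0.4758k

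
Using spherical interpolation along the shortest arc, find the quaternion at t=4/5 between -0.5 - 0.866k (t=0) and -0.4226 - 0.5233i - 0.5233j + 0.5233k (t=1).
0.2451 + 0.4708i + 0.4708j - 0.7048k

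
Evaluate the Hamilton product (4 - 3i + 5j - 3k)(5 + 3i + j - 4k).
12 - 20i + 8j - 49k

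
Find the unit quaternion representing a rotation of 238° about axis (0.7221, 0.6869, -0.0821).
-0.4848 + 0.6316i + 0.6008j - 0.0718k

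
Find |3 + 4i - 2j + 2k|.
√33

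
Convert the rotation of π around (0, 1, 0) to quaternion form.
j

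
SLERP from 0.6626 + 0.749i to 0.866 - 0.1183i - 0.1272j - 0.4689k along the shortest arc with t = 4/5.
0.905 + 0.0792i - 0.1094j - 0.4034k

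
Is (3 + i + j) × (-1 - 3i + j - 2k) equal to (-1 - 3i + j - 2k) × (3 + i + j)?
No: pq = -1 - 12i + 4j - 2k ≠ -1 - 8i - 10k = qp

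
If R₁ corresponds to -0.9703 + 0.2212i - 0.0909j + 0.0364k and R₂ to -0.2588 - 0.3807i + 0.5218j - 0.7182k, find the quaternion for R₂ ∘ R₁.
0.4089 + 0.2659i - 0.6278j + 0.6066k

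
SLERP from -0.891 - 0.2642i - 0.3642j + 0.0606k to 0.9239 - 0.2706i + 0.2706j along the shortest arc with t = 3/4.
-0.9427 + 0.1383i - 0.3032j + 0.0159k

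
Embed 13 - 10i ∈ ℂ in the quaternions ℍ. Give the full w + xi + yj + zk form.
13 - 10i + 0j + 0k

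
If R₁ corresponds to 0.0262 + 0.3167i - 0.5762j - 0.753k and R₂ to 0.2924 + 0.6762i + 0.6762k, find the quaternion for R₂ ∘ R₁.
0.3027 + 0.4999i + 0.5549j - 0.5921k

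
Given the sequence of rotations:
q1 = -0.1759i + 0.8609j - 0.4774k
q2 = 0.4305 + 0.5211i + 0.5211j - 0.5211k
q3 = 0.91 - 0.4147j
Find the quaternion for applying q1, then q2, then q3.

q2 · q1 = -0.6057 + 0.1241i + 0.7111j + 0.3348k
q3 · q2 · q1 = -0.2563 - 0.0259i + 0.8983j + 0.3561k
-0.2563 - 0.0259i + 0.8983j + 0.3561k


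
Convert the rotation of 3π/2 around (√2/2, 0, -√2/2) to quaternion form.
-0.7071 + 0.5i - 0.5k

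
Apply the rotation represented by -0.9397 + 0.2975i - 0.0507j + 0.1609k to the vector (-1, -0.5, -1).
(-1.27, -0.596, -0.531)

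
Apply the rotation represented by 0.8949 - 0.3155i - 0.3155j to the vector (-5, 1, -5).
(-0.982, -3.018, -6.397)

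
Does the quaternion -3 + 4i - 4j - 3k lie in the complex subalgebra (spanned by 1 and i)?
No. The quaternion -3 + 4i - 4j - 3k has j-coefficient y = -4 and k-coefficient z = -3, not both zero, so it does not lie in the complex subalgebra spanned by 1 and i.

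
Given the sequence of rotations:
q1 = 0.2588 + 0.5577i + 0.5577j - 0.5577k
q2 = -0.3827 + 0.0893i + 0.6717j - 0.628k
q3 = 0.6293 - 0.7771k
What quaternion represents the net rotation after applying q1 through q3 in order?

q2 · q1 = -0.8737 - 0.2147i - 0.34j - 0.2739k
q3 · q2 · q1 = -0.7627 - 0.3993i - 0.0471j + 0.5066k
-0.7627 - 0.3993i - 0.0471j + 0.5066k


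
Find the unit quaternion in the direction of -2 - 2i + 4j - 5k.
-0.2857 - 0.2857i + 0.5714j - 0.7143k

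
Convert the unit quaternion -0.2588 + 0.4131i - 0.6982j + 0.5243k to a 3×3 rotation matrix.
[[-0.5247, -0.3055, 0.7946], [-0.8482, 0.1089, -0.5183], [0.0718, -0.946, -0.3163]]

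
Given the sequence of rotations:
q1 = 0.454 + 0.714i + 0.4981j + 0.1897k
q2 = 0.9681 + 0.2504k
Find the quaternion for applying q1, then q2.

q2 · q1 = 0.392 + 0.5665i + 0.661j + 0.2973k
0.392 + 0.5665i + 0.661j + 0.2973k


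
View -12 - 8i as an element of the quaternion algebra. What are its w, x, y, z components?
-12 - 8i + 0j + 0k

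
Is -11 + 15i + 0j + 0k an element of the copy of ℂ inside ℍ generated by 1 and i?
Yes. The quaternion -11 + 15i has j- and k-coefficients y = z = 0, so it lies in the complex subalgebra spanned by 1 and i.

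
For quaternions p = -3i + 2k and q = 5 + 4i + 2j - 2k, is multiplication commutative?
No: pq = 16 - 19i + 2j + 4k ≠ 16 - 11i - 2j + 16k = qp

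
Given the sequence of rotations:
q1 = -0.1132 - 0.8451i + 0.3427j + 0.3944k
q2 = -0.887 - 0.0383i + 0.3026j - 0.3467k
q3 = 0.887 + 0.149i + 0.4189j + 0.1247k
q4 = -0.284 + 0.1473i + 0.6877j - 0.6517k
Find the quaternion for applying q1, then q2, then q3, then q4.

q2 · q1 = 0.1011 + 0.9921i - 0.0301j - 0.068k
q3 · q2 · q1 = -0.0371 + 0.8703i + 0.1495j - 0.4678k
q4 · q3 · q2 · q1 = -0.5253 - 0.4769i - 0.5662j - 0.4195k
-0.5253 - 0.4769i - 0.5662j - 0.4195k


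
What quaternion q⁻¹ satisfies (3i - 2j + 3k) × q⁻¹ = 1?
-0.1364i + 0.0909j - 0.1364k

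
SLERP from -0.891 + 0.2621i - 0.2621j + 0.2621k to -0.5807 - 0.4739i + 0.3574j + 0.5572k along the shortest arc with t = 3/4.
-0.7518 - 0.3111i + 0.2149j + 0.5402k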